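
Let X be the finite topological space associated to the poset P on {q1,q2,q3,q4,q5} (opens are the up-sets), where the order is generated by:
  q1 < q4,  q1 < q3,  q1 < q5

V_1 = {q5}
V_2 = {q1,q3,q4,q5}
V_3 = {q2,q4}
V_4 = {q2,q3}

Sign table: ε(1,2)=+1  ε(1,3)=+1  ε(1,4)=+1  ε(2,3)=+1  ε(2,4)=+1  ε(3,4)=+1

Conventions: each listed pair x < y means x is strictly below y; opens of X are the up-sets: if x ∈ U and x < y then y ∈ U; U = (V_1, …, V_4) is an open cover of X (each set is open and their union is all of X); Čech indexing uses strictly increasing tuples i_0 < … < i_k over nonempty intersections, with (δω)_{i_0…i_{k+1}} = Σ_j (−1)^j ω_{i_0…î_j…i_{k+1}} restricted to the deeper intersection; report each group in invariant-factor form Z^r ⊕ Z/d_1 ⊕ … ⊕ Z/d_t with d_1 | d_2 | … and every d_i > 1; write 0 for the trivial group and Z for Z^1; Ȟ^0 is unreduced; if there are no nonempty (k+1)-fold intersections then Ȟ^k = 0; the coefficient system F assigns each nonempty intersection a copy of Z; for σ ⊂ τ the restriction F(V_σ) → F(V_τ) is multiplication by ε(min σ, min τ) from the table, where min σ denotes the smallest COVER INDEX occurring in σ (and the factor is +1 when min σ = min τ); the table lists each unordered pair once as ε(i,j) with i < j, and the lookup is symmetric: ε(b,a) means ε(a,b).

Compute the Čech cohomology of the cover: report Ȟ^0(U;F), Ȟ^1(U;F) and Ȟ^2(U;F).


nerve simplices:
  V12={q5} V23={q4} V24={q3} V34={q2}
C dims 4,4; δ0: rk 3, SNF 1^3
degree 0: 4−3−0 = 1 → Ȟ^0 ≅ Z
degree 1: 4−0−3 = 1 → Ȟ^1 ≅ Z
degree 2: 0−0−0 = 0 → Ȟ^2 ≅ 0

Ȟ^0(U;F) ≅ Z; Ȟ^1(U;F) ≅ Z; Ȟ^2(U;F) ≅ 0


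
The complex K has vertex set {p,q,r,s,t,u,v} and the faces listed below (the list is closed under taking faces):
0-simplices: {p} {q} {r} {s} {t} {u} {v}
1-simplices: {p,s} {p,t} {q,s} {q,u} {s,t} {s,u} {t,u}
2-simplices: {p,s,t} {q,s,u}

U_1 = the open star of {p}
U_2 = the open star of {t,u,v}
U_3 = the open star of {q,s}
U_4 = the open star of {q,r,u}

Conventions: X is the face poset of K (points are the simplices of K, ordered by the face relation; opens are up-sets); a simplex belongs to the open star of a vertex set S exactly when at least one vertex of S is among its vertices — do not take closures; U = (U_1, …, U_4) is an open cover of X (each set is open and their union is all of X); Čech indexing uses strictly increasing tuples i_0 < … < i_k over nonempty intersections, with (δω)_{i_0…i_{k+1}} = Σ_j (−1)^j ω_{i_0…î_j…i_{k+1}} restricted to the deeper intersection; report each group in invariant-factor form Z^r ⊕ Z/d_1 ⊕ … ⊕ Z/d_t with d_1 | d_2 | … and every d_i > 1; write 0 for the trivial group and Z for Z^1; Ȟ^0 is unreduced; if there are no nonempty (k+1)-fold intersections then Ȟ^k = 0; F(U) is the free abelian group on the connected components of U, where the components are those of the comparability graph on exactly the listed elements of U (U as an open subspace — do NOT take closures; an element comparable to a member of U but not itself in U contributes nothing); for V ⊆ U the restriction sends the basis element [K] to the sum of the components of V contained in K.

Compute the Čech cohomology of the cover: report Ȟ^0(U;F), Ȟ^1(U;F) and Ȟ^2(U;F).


nonempty overlaps:
  U1={{p},{p,s},{p,t},{p,s,t}} U2={{t},{u},{v},{p,t},{q,u},{s,t},{s,u},{t,u},{p,s,t},{q,s,u}} U3={{q},{s},{p,s},{q,s},{q,u},{s,t},{s,u},{p,s,t},{q,s,u}} U4={{q},{r},{u},{q,s},{q,u},{s,u},{t,u},{q,s,u}}
  U12={{p,t},{p,s,t}} U13={{p,s},{p,s,t}} U23={{q,u},{s,t},{s,u},{p,s,t},{q,s,u}} U24={{u},{q,u},{s,u},{t,u},{q,s,u}} U34={{q},{q,s},{q,u},{s,u},{q,s,u}}
  U123={{p,s,t}} U234={{q,u},{s,u},{q,s,u}}
components per intersection:
  U1: {{p},{p,s},{p,t},{p,s,t}}
  U2: {{t},{u},{p,t},{q,u},{s,t},{s,u},{t,u},{p,s,t},{q,s,u}} {{v}}
  U3: {{q},{s},{p,s},{q,s},{q,u},{s,t},{s,u},{p,s,t},{q,s,u}}
  U4: {{q},{u},{q,s},{q,u},{s,u},{t,u},{q,s,u}} {{r}}
  U12: {{p,t},{p,s,t}}
  U13: {{p,s},{p,s,t}}
  U23: {{q,u},{s,u},{q,s,u}} {{s,t},{p,s,t}}
  U24: {{u},{q,u},{s,u},{t,u},{q,s,u}}
  U34: {{q},{q,s},{q,u},{s,u},{q,s,u}}
  U123: {{p,s,t}}
  U234: {{q,u},{s,u},{q,s,u}}
C dims 6,6,2; δ0: rk 3, SNF 1^3; δ1: rk 2, SNF 1^2
degree 0: 6−3−0 = 3 → Ȟ^0 ≅ Z^3
degree 1: 6−2−3 = 1 → Ȟ^1 ≅ Z
degree 2: 2−0−2 = 0 → Ȟ^2 ≅ 0

Ȟ^0 ≅ Z^3, Ȟ^1 ≅ Z and Ȟ^2 ≅ 0


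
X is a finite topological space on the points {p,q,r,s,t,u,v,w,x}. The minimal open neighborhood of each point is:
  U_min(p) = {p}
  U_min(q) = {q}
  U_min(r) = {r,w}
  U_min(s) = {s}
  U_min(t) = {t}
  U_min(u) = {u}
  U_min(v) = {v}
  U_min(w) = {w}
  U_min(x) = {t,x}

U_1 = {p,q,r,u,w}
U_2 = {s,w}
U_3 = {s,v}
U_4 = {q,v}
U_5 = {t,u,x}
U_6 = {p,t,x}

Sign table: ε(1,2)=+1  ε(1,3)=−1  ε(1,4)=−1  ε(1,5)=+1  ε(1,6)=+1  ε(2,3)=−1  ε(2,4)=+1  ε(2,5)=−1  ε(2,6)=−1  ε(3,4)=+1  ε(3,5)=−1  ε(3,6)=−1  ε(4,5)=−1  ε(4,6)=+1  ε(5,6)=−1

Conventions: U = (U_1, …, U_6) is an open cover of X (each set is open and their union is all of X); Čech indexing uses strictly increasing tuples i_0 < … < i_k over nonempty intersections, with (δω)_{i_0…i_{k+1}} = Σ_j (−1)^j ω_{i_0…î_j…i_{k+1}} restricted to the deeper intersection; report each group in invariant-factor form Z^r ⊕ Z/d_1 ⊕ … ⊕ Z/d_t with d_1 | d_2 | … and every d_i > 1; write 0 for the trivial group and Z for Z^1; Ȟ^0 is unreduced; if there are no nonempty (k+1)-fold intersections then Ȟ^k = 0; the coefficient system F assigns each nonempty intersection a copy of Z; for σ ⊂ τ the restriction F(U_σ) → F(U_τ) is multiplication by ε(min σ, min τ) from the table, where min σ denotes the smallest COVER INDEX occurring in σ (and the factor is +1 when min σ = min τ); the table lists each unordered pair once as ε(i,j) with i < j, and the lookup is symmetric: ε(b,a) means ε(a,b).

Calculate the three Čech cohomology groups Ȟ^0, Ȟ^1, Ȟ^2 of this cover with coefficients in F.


nonempty overlaps:
  U12={w} U14={q} U15={u} U16={p} U23={s} U34={v} U56={t,x}
C dims 6,7; δ0: rk 6, SNF 1^5·2
degree 0: 6−6−0 = 0 → Ȟ^0 ≅ 0
degree 1: 7−0−6 = 1 plus torsion [2] → Ȟ^1 ≅ Z ⊕ Z/2
degree 2: 0−0−0 = 0 → Ȟ^2 ≅ 0

Ȟ^0(U;F) ≅ 0, Ȟ^1(U;F) ≅ Z ⊕ Z/2, Ȟ^2(U;F) ≅ 0


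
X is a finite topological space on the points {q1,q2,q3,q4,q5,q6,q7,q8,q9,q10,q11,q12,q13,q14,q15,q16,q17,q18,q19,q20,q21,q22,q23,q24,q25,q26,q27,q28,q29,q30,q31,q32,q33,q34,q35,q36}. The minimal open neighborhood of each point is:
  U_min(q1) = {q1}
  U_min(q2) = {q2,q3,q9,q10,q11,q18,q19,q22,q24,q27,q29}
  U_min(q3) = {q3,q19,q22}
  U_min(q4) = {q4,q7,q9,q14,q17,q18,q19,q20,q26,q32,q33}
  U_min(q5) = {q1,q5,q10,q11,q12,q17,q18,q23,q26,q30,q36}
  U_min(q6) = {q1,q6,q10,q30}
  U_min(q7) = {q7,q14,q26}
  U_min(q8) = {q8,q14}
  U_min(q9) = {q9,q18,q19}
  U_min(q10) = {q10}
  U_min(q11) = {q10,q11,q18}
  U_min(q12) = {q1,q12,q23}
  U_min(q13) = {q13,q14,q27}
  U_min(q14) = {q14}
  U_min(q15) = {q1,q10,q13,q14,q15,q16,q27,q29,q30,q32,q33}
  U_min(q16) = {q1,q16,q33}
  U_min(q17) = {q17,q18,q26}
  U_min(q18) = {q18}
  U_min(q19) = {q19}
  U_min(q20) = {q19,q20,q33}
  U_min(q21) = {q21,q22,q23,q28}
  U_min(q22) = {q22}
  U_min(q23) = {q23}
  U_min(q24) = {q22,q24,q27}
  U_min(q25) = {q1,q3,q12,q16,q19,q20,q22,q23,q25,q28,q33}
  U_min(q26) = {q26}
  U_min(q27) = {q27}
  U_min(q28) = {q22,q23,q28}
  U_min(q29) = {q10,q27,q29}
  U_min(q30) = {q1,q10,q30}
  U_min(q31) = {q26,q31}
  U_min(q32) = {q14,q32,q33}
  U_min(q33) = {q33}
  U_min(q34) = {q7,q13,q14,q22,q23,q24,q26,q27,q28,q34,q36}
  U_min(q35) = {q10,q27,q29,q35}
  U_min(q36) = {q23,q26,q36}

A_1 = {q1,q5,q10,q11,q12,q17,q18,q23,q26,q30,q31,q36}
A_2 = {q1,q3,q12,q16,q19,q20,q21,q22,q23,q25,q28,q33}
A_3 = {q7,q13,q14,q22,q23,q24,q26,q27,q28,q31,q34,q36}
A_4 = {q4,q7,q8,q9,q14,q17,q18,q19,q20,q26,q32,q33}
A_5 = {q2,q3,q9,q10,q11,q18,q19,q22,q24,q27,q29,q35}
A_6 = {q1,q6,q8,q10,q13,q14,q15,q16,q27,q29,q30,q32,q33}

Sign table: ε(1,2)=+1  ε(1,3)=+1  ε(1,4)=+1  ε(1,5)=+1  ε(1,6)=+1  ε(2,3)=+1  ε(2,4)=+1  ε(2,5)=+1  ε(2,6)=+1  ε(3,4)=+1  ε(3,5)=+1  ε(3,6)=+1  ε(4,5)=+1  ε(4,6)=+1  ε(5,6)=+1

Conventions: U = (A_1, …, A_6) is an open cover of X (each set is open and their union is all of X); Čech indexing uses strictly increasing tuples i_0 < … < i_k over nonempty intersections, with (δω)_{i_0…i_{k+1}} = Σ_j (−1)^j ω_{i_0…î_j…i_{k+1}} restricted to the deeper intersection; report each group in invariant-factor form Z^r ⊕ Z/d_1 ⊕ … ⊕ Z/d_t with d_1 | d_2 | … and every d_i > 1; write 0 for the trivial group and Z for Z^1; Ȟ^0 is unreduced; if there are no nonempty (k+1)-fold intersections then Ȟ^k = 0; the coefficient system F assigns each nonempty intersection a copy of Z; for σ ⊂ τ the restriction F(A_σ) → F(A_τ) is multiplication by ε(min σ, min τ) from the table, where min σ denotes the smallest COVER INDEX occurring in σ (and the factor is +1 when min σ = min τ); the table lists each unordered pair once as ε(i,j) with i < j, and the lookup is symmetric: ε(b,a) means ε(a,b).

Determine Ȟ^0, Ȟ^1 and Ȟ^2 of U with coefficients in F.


Ȟ^0 = Z,  Ȟ^1 = 0,  Ȟ^2 = Z/2

nerve of the cover:
  A12={q1,q12,q23} A13={q23,q26,q31,q36} A14={q17,q18,q26} A15={q10,q11,q18} A16={q1,q10,q30} A23={q22,q23,q28} A24={q19,q20,q33} A25={q3,q19,q22} A26={q1,q16,q33} A34={q7,q14,q26} A35={q22,q24,q27} A36={q13,q14,q27} A45={q9,q18,q19} A46={q8,q14,q32,q33} A56={q10,q27,q29}
  A123={q23} A126={q1} A134={q26} A145={q18} A156={q10} A235={q22} A245={q19} A246={q33} A346={q14} A356={q27}
C dims 6,15,10; δ0: rk 5, SNF 1^5; δ1: rk 10, SNF 1^9·2
Ȟ^0 = (6 − 5) − 0 = 1, so Ȟ^0 ≅ Z
Ȟ^1 = (15 − 10) − 5 = 0, so Ȟ^1 ≅ 0
Ȟ^2 = (10 − 0) − 10 = 0 plus torsion [2], so Ȟ^2 ≅ Z/2


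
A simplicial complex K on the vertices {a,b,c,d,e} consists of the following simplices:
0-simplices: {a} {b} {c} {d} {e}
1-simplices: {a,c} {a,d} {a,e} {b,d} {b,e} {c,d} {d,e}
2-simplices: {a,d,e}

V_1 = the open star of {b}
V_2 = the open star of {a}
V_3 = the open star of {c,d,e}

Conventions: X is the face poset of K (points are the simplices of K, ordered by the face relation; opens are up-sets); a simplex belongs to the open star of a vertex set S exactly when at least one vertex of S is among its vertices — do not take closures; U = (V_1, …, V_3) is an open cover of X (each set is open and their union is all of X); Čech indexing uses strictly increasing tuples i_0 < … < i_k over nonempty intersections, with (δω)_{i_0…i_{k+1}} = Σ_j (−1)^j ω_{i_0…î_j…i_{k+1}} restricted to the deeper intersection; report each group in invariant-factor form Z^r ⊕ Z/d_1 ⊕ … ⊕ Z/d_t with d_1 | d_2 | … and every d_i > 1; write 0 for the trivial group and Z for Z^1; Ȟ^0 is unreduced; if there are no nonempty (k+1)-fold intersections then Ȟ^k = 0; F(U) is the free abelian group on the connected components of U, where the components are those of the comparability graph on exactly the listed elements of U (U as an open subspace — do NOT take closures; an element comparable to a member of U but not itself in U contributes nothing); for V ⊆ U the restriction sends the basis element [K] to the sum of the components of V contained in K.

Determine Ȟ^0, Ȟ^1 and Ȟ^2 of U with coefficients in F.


Ȟ^0 ≅ Z,  Ȟ^1 ≅ Z^2,  Ȟ^2 ≅ 0

nonempty overlaps:
  V1={{b},{b,d},{b,e}} V2={{a},{a,c},{a,d},{a,e},{a,d,e}} V3={{c},{d},{e},{a,c},{a,d},{a,e},{b,d},{b,e},{c,d},{d,e},{a,d,e}}
  V13={{b,d},{b,e}} V23={{a,c},{a,d},{a,e},{a,d,e}}
components per intersection:
  V1: {{b},{b,d},{b,e}}
  V2: {{a},{a,c},{a,d},{a,e},{a,d,e}}
  V3: {{c},{d},{e},{a,c},{a,d},{a,e},{b,d},{b,e},{c,d},{d,e},{a,d,e}}
  V13: {{b,d}} {{b,e}}
  V23: {{a,c}} {{a,d},{a,e},{a,d,e}}
C dims 3,4; δ0: rk 2, SNF 1^2
degree 0: 3−2−0 = 1 → Ȟ^0 ≅ Z
degree 1: 4−0−2 = 2 → Ȟ^1 ≅ Z^2
degree 2: 0−0−0 = 0 → Ȟ^2 ≅ 0


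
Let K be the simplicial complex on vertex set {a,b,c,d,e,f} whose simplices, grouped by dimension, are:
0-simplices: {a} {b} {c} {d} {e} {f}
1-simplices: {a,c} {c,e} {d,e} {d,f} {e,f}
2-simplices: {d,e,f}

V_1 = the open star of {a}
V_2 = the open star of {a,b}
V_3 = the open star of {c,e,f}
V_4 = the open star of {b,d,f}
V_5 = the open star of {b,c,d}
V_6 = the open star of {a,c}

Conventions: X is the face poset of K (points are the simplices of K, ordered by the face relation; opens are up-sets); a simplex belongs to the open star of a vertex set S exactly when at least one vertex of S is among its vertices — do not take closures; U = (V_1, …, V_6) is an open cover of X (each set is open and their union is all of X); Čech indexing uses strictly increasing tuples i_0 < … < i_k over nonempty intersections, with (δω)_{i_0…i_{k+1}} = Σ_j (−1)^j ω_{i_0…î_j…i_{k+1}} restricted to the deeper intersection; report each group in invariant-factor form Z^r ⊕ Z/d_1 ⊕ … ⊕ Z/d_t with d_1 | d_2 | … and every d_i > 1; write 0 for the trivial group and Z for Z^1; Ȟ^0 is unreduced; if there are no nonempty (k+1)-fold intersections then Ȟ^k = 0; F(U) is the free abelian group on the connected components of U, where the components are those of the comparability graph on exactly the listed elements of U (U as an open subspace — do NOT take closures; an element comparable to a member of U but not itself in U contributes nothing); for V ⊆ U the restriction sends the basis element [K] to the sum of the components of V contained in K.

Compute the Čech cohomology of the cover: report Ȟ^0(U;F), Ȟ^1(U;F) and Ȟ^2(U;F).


Ȟ^0 = Z^2, Ȟ^1 = 0 and Ȟ^2 = 0

nonempty intersections:
  V1={{a},{a,c}} V2={{a},{b},{a,c}} V3={{c},{e},{f},{a,c},{c,e},{d,e},{d,f},{e,f},{d,e,f}} V4={{b},{d},{f},{d,e},{d,f},{e,f},{d,e,f}} V5={{b},{c},{d},{a,c},{c,e},{d,e},{d,f},{d,e,f}} V6={{a},{c},{a,c},{c,e}}
  V12={{a},{a,c}} V13={{a,c}} V15={{a,c}} V16={{a},{a,c}} V23={{a,c}} V24={{b}} V25={{b},{a,c}} V26={{a},{a,c}} V34={{f},{d,e},{d,f},{e,f},{d,e,f}} V35={{c},{a,c},{c,e},{d,e},{d,f},{d,e,f}} V36={{c},{a,c},{c,e}} V45={{b},{d},{d,e},{d,f},{d,e,f}} V56={{c},{a,c},{c,e}}
  V123={{a,c}} V125={{a,c}} V126={{a},{a,c}} V135={{a,c}} V136={{a,c}} V156={{a,c}} V235={{a,c}} V236={{a,c}} V245={{b}} V256={{a,c}} V345={{d,e},{d,f},{d,e,f}} V356={{c},{a,c},{c,e}}
  V1235={{a,c}} V1236={{a,c}} V1256={{a,c}} V1356={{a,c}} V2356={{a,c}}
  V12356={{a,c}}
components per intersection:
  V1: {{a},{a,c}}
  V2: {{a},{a,c}} {{b}}
  V3: {{c},{e},{f},{a,c},{c,e},{d,e},{d,f},{e,f},{d,e,f}}
  V4: {{b}} {{d},{f},{d,e},{d,f},{e,f},{d,e,f}}
  V5: {{b}} {{c},{a,c},{c,e}} {{d},{d,e},{d,f},{d,e,f}}
  V6: {{a},{c},{a,c},{c,e}}
  V12: {{a},{a,c}}
  V13: {{a,c}}
  V15: {{a,c}}
  V16: {{a},{a,c}}
  V23: {{a,c}}
  V24: {{b}}
  V25: {{b}} {{a,c}}
  V26: {{a},{a,c}}
  V34: {{f},{d,e},{d,f},{e,f},{d,e,f}}
  V35: {{c},{a,c},{c,e}} {{d,e},{d,f},{d,e,f}}
  V36: {{c},{a,c},{c,e}}
  V45: {{b}} {{d},{d,e},{d,f},{d,e,f}}
  V56: {{c},{a,c},{c,e}}
  V123: {{a,c}}
  V125: {{a,c}}
  V126: {{a},{a,c}}
  V135: {{a,c}}
  V136: {{a,c}}
  V156: {{a,c}}
  V235: {{a,c}}
  V236: {{a,c}}
  V245: {{b}}
  V256: {{a,c}}
  V345: {{d,e},{d,f},{d,e,f}}
  V356: {{c},{a,c},{c,e}}
  V1235: {{a,c}}
  V1236: {{a,c}}
  V1256: {{a,c}}
  V1356: {{a,c}}
  V2356: {{a,c}}
  V12356: {{a,c}}
C dims 10,16,12,5; δ0: rk 8, SNF 1^8; δ1: rk 8, SNF 1^8; δ2: rk 4, SNF 1^4
Ȟ^0: (10−8)−0=2 ⇒ Z^2
Ȟ^1: (16−8)−8=0 ⇒ 0
Ȟ^2: (12−4)−8=0 ⇒ 0


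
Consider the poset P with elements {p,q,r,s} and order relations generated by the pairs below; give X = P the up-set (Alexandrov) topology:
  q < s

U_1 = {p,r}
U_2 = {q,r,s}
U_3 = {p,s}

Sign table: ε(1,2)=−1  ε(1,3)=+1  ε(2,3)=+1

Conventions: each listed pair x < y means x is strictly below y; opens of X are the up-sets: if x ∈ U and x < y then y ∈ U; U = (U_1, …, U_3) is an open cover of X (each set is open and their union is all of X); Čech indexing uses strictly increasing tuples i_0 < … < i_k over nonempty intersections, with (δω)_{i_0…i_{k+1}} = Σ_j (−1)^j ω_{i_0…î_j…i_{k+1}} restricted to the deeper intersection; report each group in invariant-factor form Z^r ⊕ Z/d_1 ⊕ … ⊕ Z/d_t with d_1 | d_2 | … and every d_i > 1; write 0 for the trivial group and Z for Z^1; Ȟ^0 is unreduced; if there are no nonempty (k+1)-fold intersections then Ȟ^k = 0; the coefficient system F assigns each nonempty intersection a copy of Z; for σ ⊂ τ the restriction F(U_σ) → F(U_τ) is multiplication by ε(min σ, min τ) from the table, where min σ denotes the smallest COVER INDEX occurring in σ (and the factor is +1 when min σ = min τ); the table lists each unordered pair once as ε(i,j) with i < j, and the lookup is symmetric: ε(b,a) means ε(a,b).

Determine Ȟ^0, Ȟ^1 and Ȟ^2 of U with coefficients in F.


Ȟ^0 = 0,  Ȟ^1 = Z/2,  Ȟ^2 = 0

intersection data:
  U12={r} U13={p} U23={s}
C dims 3,3; δ0: rk 3, SNF 1^2·2
Ȟ^0 = (3 − 3) − 0 = 0, so Ȟ^0 ≅ 0
Ȟ^1 = (3 − 0) − 3 = 0 plus torsion [2], so Ȟ^1 ≅ Z/2
Ȟ^2 = (0 − 0) − 0 = 0, so Ȟ^2 ≅ 0


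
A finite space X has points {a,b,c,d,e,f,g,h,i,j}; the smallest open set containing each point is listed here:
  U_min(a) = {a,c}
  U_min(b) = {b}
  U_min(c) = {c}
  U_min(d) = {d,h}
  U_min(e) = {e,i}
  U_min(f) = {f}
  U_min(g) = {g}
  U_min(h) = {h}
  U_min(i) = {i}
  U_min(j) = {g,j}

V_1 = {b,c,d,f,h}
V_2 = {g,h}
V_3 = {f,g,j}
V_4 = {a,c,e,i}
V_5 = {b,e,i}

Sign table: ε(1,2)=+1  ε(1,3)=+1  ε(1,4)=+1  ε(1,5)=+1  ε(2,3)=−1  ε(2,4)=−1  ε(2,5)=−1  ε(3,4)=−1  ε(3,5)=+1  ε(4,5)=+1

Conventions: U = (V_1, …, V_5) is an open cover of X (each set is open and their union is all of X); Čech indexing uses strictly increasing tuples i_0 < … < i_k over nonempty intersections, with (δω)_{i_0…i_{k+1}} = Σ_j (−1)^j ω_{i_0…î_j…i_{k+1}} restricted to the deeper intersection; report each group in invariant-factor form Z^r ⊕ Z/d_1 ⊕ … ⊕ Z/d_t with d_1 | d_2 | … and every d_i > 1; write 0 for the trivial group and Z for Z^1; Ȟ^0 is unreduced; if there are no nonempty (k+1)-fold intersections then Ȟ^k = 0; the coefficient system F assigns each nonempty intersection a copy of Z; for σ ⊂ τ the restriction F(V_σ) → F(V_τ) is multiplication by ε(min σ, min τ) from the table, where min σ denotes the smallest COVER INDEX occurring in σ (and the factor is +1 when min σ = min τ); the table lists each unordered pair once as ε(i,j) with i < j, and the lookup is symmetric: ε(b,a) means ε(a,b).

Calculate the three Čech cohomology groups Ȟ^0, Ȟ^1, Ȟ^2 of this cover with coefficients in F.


Ȟ^0(U;F) ≅ 0; Ȟ^1(U;F) ≅ Z ⊕ Z/2; Ȟ^2(U;F) ≅ 0

intersection data:
  V12={h} V13={f} V14={c} V15={b} V23={g} V45={e,i}
C dims 5,6; δ0: rk 5, SNF 1^4·2
Ȟ^0 = (5 − 5) − 0 = 0, so Ȟ^0 ≅ 0
Ȟ^1 = (6 − 0) − 5 = 1 plus torsion [2], so Ȟ^1 ≅ Z ⊕ Z/2
Ȟ^2 = (0 − 0) − 0 = 0, so Ȟ^2 ≅ 0


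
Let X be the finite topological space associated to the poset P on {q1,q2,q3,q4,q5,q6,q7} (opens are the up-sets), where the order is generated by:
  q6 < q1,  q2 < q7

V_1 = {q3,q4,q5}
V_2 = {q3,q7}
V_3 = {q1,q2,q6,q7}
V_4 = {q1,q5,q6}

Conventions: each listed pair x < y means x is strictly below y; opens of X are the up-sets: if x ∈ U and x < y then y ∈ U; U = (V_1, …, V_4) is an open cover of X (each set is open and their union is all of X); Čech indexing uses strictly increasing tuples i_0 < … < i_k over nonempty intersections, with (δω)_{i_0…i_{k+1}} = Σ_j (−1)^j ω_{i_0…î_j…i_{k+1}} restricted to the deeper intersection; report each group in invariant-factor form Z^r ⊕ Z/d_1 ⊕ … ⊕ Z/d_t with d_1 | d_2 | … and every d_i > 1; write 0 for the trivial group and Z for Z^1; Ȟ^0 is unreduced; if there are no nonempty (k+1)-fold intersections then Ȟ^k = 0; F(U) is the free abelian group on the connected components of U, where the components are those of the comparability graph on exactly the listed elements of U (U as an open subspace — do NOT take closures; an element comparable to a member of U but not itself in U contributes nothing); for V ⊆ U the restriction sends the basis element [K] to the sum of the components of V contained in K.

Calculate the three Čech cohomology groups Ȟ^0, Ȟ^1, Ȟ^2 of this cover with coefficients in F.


nonempty intersections:
  V12={q3} V14={q5} V23={q7} V34={q1,q6}
components per intersection:
  V1: {q3} {q4} {q5}
  V2: {q3} {q7}
  V3: {q1,q6} {q2,q7}
  V4: {q1,q6} {q5}
  V12: {q3}
  V14: {q5}
  V23: {q7}
  V34: {q1,q6}
C dims 9,4; δ0: rk 4, SNF 1^4
Ȟ^0: (9−4)−0=5 ⇒ Z^5
Ȟ^1: (4−0)−4=0 ⇒ 0
Ȟ^2: (0−0)−0=0 ⇒ 0

Ȟ^0 ≅ Z^5; Ȟ^1 ≅ 0; Ȟ^2 ≅ 0


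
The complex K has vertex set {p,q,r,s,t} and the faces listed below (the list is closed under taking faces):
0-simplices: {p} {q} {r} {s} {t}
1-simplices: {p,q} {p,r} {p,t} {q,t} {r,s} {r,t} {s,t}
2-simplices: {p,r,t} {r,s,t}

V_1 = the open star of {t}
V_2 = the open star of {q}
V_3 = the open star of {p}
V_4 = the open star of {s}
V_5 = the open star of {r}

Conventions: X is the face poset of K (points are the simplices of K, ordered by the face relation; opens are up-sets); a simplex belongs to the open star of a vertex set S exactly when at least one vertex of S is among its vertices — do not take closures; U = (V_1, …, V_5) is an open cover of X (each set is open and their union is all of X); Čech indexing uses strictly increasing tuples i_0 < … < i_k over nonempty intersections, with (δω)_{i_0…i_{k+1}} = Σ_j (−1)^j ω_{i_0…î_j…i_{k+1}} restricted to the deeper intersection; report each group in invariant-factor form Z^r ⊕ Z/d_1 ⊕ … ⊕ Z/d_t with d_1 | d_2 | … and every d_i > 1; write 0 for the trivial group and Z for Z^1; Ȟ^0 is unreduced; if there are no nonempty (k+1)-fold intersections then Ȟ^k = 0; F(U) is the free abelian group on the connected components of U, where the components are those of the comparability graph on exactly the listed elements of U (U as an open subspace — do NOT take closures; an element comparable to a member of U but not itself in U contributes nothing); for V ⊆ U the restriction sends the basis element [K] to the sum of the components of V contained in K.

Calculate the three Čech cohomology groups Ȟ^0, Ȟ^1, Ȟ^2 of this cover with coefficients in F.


nonempty overlaps:
  V1={{t},{p,t},{q,t},{r,t},{s,t},{p,r,t},{r,s,t}} V2={{q},{p,q},{q,t}} V3={{p},{p,q},{p,r},{p,t},{p,r,t}} V4={{s},{r,s},{s,t},{r,s,t}} V5={{r},{p,r},{r,s},{r,t},{p,r,t},{r,s,t}}
  V12={{q,t}} V13={{p,t},{p,r,t}} V14={{s,t},{r,s,t}} V15={{r,t},{p,r,t},{r,s,t}} V23={{p,q}} V35={{p,r},{p,r,t}} V45={{r,s},{r,s,t}}
  V135={{p,r,t}} V145={{r,s,t}}
components per intersection:
  V1: {{t},{p,t},{q,t},{r,t},{s,t},{p,r,t},{r,s,t}}
  V2: {{q},{p,q},{q,t}}
  V3: {{p},{p,q},{p,r},{p,t},{p,r,t}}
  V4: {{s},{r,s},{s,t},{r,s,t}}
  V5: {{r},{p,r},{r,s},{r,t},{p,r,t},{r,s,t}}
  V12: {{q,t}}
  V13: {{p,t},{p,r,t}}
  V14: {{s,t},{r,s,t}}
  V15: {{r,t},{p,r,t},{r,s,t}}
  V23: {{p,q}}
  V35: {{p,r},{p,r,t}}
  V45: {{r,s},{r,s,t}}
  V135: {{p,r,t}}
  V145: {{r,s,t}}
C dims 5,7,2; δ0: rk 4, SNF 1^4; δ1: rk 2, SNF 1^2
degree 0: 5−4−0 = 1 → Ȟ^0 ≅ Z
degree 1: 7−2−4 = 1 → Ȟ^1 ≅ Z
degree 2: 2−0−2 = 0 → Ȟ^2 ≅ 0

Ȟ^0(U;F) ≅ Z; Ȟ^1(U;F) ≅ Z; Ȟ^2(U;F) ≅ 0


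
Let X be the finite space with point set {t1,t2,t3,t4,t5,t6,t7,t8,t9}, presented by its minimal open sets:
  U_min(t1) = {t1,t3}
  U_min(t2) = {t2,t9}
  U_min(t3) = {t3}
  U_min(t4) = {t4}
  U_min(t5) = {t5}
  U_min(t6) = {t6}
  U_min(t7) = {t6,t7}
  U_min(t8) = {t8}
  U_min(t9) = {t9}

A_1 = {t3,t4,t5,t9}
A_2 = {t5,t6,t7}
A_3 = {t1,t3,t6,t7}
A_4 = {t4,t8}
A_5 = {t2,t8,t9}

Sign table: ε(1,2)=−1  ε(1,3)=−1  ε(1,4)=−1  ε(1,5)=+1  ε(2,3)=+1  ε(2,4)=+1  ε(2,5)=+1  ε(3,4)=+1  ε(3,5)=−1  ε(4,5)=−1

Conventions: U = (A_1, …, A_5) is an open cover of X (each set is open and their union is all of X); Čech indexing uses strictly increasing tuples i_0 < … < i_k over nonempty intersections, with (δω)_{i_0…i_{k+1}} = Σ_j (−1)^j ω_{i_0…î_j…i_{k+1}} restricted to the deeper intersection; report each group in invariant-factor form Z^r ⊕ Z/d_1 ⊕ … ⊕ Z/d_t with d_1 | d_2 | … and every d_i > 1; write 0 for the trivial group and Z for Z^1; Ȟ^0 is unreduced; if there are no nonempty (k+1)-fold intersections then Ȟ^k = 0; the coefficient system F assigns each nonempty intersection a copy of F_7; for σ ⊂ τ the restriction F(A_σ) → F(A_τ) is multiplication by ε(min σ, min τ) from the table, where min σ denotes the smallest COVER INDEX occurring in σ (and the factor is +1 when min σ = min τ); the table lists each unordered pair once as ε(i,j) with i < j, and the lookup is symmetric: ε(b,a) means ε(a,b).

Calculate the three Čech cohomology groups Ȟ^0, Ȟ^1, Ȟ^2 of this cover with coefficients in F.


Ȟ^0 = Z/7, Ȟ^1 = Z/7 ⊕ Z/7 and Ȟ^2 = 0

nonempty intersections:
  A12={t5} A13={t3} A14={t4} A15={t9} A23={t6,t7} A45={t8}
C dims 5,6; δ0: rk_F7 4
Ȟ^0: (5−4)−0=1 ⇒ Z/7
Ȟ^1: (6−0)−4=2 ⇒ Z/7 ⊕ Z/7
Ȟ^2: (0−0)−0=0 ⇒ 0


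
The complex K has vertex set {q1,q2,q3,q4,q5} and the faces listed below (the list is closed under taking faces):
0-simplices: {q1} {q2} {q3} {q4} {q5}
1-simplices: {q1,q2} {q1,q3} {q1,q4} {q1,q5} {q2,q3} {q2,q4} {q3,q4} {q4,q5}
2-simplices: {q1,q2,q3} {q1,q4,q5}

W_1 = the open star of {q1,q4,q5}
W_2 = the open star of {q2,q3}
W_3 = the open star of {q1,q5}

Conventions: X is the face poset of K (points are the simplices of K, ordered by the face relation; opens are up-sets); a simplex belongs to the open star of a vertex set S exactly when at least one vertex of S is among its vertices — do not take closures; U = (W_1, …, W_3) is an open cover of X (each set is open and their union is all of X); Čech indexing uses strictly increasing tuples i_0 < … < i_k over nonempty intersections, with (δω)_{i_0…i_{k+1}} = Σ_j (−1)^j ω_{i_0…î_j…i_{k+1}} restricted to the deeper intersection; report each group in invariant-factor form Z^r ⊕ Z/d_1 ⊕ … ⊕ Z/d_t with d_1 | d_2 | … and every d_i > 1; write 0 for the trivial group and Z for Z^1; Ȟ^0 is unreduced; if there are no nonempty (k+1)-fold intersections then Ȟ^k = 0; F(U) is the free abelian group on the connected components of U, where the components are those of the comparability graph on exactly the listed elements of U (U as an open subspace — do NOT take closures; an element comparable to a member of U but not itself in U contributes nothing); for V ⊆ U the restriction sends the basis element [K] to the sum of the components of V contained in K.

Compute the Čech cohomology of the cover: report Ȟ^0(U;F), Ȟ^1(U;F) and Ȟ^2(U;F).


Ȟ^0 = Z,  Ȟ^1 = Z^2,  Ȟ^2 = 0

nonempty intersections:
  W1={{q1},{q4},{q5},{q1,q2},{q1,q3},{q1,q4},{q1,q5},{q2,q4},{q3,q4},{q4,q5},{q1,q2,q3},{q1,q4,q5}} W2={{q2},{q3},{q1,q2},{q1,q3},{q2,q3},{q2,q4},{q3,q4},{q1,q2,q3}} W3={{q1},{q5},{q1,q2},{q1,q3},{q1,q4},{q1,q5},{q4,q5},{q1,q2,q3},{q1,q4,q5}}
  W12={{q1,q2},{q1,q3},{q2,q4},{q3,q4},{q1,q2,q3}} W13={{q1},{q5},{q1,q2},{q1,q3},{q1,q4},{q1,q5},{q4,q5},{q1,q2,q3},{q1,q4,q5}} W23={{q1,q2},{q1,q3},{q1,q2,q3}}
  W123={{q1,q2},{q1,q3},{q1,q2,q3}}
components per intersection:
  W1: {{q1},{q4},{q5},{q1,q2},{q1,q3},{q1,q4},{q1,q5},{q2,q4},{q3,q4},{q4,q5},{q1,q2,q3},{q1,q4,q5}}
  W2: {{q2},{q3},{q1,q2},{q1,q3},{q2,q3},{q2,q4},{q3,q4},{q1,q2,q3}}
  W3: {{q1},{q5},{q1,q2},{q1,q3},{q1,q4},{q1,q5},{q4,q5},{q1,q2,q3},{q1,q4,q5}}
  W12: {{q1,q2},{q1,q3},{q1,q2,q3}} {{q2,q4}} {{q3,q4}}
  W13: {{q1},{q5},{q1,q2},{q1,q3},{q1,q4},{q1,q5},{q4,q5},{q1,q2,q3},{q1,q4,q5}}
  W23: {{q1,q2},{q1,q3},{q1,q2,q3}}
  W123: {{q1,q2},{q1,q3},{q1,q2,q3}}
C dims 3,5,1; δ0: rk 2, SNF 1^2; δ1: rk 1, SNF 1^1
Ȟ^0: (3−2)−0=1 ⇒ Z
Ȟ^1: (5−1)−2=2 ⇒ Z^2
Ȟ^2: (1−0)−1=0 ⇒ 0


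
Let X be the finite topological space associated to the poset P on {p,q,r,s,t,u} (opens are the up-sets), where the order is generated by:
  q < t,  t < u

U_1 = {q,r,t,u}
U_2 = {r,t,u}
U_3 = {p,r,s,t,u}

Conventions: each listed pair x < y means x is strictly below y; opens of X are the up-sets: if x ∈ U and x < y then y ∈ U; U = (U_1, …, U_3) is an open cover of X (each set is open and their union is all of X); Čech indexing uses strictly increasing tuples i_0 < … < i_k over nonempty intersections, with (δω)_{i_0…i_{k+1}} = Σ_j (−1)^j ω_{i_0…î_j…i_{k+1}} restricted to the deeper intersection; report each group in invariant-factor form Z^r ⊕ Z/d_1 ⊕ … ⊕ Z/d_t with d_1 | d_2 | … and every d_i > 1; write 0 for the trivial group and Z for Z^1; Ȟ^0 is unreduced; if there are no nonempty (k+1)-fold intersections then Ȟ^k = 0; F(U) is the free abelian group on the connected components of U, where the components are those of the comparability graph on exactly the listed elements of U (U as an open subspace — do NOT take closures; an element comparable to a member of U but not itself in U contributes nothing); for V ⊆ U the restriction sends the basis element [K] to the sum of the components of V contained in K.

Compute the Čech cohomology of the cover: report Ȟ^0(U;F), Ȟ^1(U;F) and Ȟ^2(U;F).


nerve simplices:
  U12={r,t,u} U13={r,t,u} U23={r,t,u}
  U123={r,t,u}
components per intersection:
  U1: {q,t,u} {r}
  U2: {r} {t,u}
  U3: {p} {r} {s} {t,u}
  U12: {r} {t,u}
  U13: {r} {t,u}
  U23: {r} {t,u}
  U123: {r} {t,u}
C dims 8,6,2; δ0: rk 4, SNF 1^4; δ1: rk 2, SNF 1^2
degree 0: 8−4−0 = 4 → Ȟ^0 ≅ Z^4
degree 1: 6−2−4 = 0 → Ȟ^1 ≅ 0
degree 2: 2−0−2 = 0 → Ȟ^2 ≅ 0

Ȟ^0(U;F) ≅ Z^4, Ȟ^1(U;F) ≅ 0 and Ȟ^2(U;F) ≅ 0


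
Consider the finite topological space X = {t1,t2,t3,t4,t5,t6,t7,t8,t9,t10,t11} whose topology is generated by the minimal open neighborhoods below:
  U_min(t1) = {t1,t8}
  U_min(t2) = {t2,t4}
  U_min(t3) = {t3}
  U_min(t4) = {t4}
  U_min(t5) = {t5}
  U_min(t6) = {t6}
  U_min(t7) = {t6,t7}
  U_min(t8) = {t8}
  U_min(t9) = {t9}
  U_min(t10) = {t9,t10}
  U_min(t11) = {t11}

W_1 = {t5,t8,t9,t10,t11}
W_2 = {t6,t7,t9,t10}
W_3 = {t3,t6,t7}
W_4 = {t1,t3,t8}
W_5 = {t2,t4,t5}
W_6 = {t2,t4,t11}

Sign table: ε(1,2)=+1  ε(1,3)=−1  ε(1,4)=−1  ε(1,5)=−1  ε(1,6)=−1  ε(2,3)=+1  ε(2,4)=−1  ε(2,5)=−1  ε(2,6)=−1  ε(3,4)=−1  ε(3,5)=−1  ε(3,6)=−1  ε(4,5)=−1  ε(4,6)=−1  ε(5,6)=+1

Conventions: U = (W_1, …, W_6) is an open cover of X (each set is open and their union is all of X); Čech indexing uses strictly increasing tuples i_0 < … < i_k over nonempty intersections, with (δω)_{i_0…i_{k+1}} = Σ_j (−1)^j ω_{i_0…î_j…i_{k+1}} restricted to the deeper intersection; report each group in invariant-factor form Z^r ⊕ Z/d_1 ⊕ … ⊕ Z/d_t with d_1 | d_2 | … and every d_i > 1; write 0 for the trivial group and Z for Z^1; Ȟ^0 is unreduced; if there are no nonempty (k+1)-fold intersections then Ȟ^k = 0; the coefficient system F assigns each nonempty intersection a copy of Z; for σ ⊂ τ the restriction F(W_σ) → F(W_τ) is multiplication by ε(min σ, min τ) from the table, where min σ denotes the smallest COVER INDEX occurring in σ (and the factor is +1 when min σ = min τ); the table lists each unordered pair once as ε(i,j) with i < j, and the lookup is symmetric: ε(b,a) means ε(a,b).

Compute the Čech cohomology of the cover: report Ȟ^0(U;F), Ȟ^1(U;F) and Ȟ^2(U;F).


Ȟ^0 = Z,  Ȟ^1 = Z^2,  Ȟ^2 = 0

nonempty overlaps:
  W12={t9,t10} W14={t8} W15={t5} W16={t11} W23={t6,t7} W34={t3} W56={t2,t4}
C dims 6,7; δ0: rk 5, SNF 1^5
degree 0: 6−5−0 = 1 → Ȟ^0 ≅ Z
degree 1: 7−0−5 = 2 → Ȟ^1 ≅ Z^2
degree 2: 0−0−0 = 0 → Ȟ^2 ≅ 0


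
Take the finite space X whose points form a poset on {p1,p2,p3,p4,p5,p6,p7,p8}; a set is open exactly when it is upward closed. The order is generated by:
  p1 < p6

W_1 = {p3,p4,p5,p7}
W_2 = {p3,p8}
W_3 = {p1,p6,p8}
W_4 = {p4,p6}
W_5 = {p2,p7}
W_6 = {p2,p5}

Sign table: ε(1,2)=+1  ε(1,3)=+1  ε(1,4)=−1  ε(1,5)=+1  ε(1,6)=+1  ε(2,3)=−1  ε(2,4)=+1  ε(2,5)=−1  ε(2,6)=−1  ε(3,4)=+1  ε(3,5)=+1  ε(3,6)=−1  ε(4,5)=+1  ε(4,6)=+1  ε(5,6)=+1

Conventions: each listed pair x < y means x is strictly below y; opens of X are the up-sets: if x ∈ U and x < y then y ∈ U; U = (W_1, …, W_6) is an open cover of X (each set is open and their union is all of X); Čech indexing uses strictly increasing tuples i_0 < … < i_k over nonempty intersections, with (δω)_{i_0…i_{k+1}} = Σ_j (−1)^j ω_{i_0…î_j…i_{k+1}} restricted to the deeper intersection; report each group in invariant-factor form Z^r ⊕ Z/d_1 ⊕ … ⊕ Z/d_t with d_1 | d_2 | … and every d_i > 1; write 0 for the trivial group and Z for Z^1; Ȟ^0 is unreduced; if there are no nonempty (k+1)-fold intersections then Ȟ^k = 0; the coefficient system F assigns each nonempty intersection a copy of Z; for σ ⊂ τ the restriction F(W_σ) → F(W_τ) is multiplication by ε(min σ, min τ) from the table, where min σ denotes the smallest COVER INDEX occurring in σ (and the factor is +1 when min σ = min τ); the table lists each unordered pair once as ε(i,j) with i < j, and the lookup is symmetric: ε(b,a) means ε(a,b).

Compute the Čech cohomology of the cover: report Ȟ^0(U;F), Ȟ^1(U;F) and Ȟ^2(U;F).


nerve simplices:
  W12={p3} W14={p4} W15={p7} W16={p5} W23={p8} W34={p6} W56={p2}
C dims 6,7; δ0: rk 5, SNF 1^5
degree 0: 6−5−0 = 1 → Ȟ^0 ≅ Z
degree 1: 7−0−5 = 2 → Ȟ^1 ≅ Z^2
degree 2: 0−0−0 = 0 → Ȟ^2 ≅ 0

Ȟ^0 ≅ Z; Ȟ^1 ≅ Z^2; Ȟ^2 ≅ 0


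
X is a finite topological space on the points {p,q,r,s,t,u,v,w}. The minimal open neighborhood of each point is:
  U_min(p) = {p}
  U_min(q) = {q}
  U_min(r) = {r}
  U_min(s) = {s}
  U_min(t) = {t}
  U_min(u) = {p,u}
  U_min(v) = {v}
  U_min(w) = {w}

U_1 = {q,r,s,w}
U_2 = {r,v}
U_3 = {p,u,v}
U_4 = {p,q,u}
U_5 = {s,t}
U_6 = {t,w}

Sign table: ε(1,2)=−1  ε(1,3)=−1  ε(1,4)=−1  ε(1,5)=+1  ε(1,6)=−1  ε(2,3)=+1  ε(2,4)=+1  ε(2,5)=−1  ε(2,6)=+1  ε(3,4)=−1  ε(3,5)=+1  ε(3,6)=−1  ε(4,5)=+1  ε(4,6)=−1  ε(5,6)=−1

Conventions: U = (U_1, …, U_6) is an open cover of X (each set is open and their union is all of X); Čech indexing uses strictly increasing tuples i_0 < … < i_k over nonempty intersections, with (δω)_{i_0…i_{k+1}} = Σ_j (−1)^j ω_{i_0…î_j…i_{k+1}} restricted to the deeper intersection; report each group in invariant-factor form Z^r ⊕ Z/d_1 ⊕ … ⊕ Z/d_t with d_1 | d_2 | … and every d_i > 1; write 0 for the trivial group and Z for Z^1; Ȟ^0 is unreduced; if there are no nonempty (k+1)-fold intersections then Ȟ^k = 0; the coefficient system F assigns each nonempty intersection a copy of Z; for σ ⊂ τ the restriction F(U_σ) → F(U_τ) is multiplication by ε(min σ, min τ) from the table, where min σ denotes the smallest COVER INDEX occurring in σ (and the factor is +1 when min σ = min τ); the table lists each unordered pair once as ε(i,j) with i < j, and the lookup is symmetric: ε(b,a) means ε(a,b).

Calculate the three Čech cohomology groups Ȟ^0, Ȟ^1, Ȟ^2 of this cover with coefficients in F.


Ȟ^0 ≅ 0, Ȟ^1 ≅ Z ⊕ Z/2, Ȟ^2 ≅ 0

intersection data:
  U12={r} U14={q} U15={s} U16={w} U23={v} U34={p,u} U56={t}
C dims 6,7; δ0: rk 6, SNF 1^5·2
Ȟ^0 = (6 − 6) − 0 = 0, so Ȟ^0 ≅ 0
Ȟ^1 = (7 − 0) − 6 = 1 plus torsion [2], so Ȟ^1 ≅ Z ⊕ Z/2
Ȟ^2 = (0 − 0) − 0 = 0, so Ȟ^2 ≅ 0


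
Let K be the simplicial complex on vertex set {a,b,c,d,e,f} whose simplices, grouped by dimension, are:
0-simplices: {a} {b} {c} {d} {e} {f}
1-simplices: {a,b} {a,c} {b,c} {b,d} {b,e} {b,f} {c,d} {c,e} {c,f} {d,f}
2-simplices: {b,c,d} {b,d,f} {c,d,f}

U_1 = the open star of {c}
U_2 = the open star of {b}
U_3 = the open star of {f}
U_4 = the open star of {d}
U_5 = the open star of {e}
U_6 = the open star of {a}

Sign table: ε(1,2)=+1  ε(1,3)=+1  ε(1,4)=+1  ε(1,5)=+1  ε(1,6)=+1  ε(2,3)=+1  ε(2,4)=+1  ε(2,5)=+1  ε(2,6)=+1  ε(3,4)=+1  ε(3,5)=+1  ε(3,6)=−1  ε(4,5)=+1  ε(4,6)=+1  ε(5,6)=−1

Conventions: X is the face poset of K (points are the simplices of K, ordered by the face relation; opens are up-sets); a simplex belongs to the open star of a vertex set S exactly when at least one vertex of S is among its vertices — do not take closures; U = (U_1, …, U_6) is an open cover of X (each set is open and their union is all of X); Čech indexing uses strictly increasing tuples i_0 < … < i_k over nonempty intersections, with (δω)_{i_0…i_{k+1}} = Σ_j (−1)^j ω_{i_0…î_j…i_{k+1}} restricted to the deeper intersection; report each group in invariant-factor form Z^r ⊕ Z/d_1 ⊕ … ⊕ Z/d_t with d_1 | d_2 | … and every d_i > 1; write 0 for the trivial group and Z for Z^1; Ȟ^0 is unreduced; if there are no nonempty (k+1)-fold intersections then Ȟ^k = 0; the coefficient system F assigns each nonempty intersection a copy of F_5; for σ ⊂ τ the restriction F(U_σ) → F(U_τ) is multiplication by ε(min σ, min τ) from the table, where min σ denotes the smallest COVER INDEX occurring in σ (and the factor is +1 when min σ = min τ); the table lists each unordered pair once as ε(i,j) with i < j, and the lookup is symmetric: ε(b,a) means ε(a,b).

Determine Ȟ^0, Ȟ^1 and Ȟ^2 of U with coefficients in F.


cover nerve:
  U1={{c},{a,c},{b,c},{c,d},{c,e},{c,f},{b,c,d},{c,d,f}} U2={{b},{a,b},{b,c},{b,d},{b,e},{b,f},{b,c,d},{b,d,f}} U3={{f},{b,f},{c,f},{d,f},{b,d,f},{c,d,f}} U4={{d},{b,d},{c,d},{d,f},{b,c,d},{b,d,f},{c,d,f}} U5={{e},{b,e},{c,e}} U6={{a},{a,b},{a,c}}
  U12={{b,c},{b,c,d}} U13={{c,f},{c,d,f}} U14={{c,d},{b,c,d},{c,d,f}} U15={{c,e}} U16={{a,c}} U23={{b,f},{b,d,f}} U24={{b,d},{b,c,d},{b,d,f}} U25={{b,e}} U26={{a,b}} U34={{d,f},{b,d,f},{c,d,f}}
  U124={{b,c,d}} U134={{c,d,f}} U234={{b,d,f}}
C dims 6,10,3; δ0: rk_F5 5; δ1: rk_F5 3
Ȟ^0: (6−5)−0=1 ⇒ Z/5
Ȟ^1: (10−3)−5=2 ⇒ Z/5 ⊕ Z/5
Ȟ^2: (3−0)−3=0 ⇒ 0

Ȟ^0(U;F) ≅ Z/5, Ȟ^1(U;F) ≅ Z/5 ⊕ Z/5, Ȟ^2(U;F) ≅ 0


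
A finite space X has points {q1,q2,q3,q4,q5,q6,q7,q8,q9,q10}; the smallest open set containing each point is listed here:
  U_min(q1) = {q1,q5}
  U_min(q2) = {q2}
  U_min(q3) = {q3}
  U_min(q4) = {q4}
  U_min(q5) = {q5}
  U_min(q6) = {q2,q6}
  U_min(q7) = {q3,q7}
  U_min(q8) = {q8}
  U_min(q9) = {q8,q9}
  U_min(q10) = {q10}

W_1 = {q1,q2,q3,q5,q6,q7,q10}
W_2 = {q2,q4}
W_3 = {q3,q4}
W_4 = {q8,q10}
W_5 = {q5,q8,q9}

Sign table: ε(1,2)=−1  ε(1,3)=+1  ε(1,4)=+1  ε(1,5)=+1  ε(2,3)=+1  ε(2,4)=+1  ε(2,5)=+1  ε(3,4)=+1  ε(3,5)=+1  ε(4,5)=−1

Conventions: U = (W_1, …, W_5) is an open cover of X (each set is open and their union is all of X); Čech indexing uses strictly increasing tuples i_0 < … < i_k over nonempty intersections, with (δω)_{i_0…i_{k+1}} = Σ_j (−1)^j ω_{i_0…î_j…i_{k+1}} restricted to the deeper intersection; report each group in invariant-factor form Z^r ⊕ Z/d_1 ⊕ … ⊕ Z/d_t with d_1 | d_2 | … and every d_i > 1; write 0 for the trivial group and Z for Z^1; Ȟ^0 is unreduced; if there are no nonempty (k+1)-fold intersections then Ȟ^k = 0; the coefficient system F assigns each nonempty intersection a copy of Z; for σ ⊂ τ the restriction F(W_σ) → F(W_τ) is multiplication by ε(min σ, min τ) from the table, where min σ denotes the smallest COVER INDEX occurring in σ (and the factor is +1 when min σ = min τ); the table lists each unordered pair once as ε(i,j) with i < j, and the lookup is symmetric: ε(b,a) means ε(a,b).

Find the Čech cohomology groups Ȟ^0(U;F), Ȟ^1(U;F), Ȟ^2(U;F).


Ȟ^0(U;F) ≅ 0, Ȟ^1(U;F) ≅ Z ⊕ Z/2 and Ȟ^2(U;F) ≅ 0

nonempty intersections:
  W12={q2} W13={q3} W14={q10} W15={q5} W23={q4} W45={q8}
C dims 5,6; δ0: rk 5, SNF 1^4·2
Ȟ^0: (5−5)−0=0 ⇒ 0
Ȟ^1: (6−0)−5=1 plus torsion [2] ⇒ Z ⊕ Z/2
Ȟ^2: (0−0)−0=0 ⇒ 0


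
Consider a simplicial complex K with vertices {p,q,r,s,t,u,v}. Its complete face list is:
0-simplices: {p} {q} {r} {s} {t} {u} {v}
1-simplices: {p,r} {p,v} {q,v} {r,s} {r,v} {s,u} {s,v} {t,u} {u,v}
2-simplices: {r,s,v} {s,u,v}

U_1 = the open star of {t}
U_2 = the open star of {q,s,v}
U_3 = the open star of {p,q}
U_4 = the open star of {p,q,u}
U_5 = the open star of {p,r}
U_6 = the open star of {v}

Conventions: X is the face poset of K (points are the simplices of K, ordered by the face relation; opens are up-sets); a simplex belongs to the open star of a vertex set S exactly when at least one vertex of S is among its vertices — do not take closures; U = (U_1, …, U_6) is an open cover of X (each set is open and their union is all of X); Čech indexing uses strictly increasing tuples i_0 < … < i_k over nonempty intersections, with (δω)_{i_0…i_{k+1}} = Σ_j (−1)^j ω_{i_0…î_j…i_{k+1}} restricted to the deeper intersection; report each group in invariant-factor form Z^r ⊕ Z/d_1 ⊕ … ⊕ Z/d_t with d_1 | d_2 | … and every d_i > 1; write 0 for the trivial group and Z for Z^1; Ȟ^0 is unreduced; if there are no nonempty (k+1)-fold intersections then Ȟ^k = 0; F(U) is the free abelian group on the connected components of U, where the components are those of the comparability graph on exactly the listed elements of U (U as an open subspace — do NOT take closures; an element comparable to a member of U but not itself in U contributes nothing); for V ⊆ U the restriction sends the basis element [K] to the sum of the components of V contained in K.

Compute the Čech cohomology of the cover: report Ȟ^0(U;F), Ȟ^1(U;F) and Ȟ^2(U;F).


cover nerve:
  U1={{t},{t,u}} U2={{q},{s},{v},{p,v},{q,v},{r,s},{r,v},{s,u},{s,v},{u,v},{r,s,v},{s,u,v}} U3={{p},{q},{p,r},{p,v},{q,v}} U4={{p},{q},{u},{p,r},{p,v},{q,v},{s,u},{t,u},{u,v},{s,u,v}} U5={{p},{r},{p,r},{p,v},{r,s},{r,v},{r,s,v}} U6={{v},{p,v},{q,v},{r,v},{s,v},{u,v},{r,s,v},{s,u,v}}
  U14={{t,u}} U23={{q},{p,v},{q,v}} U24={{q},{p,v},{q,v},{s,u},{u,v},{s,u,v}} U25={{p,v},{r,s},{r,v},{r,s,v}} U26={{v},{p,v},{q,v},{r,v},{s,v},{u,v},{r,s,v},{s,u,v}} U34={{p},{q},{p,r},{p,v},{q,v}} U35={{p},{p,r},{p,v}} U36={{p,v},{q,v}} U45={{p},{p,r},{p,v}} U46={{p,v},{q,v},{u,v},{s,u,v}} U56={{p,v},{r,v},{r,s,v}}
  U234={{q},{p,v},{q,v}} U235={{p,v}} U236={{p,v},{q,v}} U245={{p,v}} U246={{p,v},{q,v},{u,v},{s,u,v}} U256={{p,v},{r,v},{r,s,v}} U345={{p},{p,r},{p,v}} U346={{p,v},{q,v}} U356={{p,v}} U456={{p,v}}
  U2345={{p,v}} U2346={{p,v},{q,v}} U2356={{p,v}} U2456={{p,v}} U3456={{p,v}}
  U23456={{p,v}}
components per intersection:
  U1: {{t},{t,u}}
  U2: {{q},{s},{v},{p,v},{q,v},{r,s},{r,v},{s,u},{s,v},{u,v},{r,s,v},{s,u,v}}
  U3: {{p},{p,r},{p,v}} {{q},{q,v}}
  U4: {{p},{p,r},{p,v}} {{q},{q,v}} {{u},{s,u},{t,u},{u,v},{s,u,v}}
  U5: {{p},{r},{p,r},{p,v},{r,s},{r,v},{r,s,v}}
  U6: {{v},{p,v},{q,v},{r,v},{s,v},{u,v},{r,s,v},{s,u,v}}
  U14: {{t,u}}
  U23: {{q},{q,v}} {{p,v}}
  U24: {{q},{q,v}} {{p,v}} {{s,u},{u,v},{s,u,v}}
  U25: {{p,v}} {{r,s},{r,v},{r,s,v}}
  U26: {{v},{p,v},{q,v},{r,v},{s,v},{u,v},{r,s,v},{s,u,v}}
  U34: {{p},{p,r},{p,v}} {{q},{q,v}}
  U35: {{p},{p,r},{p,v}}
  U36: {{p,v}} {{q,v}}
  U45: {{p},{p,r},{p,v}}
  U46: {{p,v}} {{q,v}} {{u,v},{s,u,v}}
  U56: {{p,v}} {{r,v},{r,s,v}}
  U234: {{q},{q,v}} {{p,v}}
  U235: {{p,v}}
  U236: {{p,v}} {{q,v}}
  U245: {{p,v}}
  U246: {{p,v}} {{q,v}} {{u,v},{s,u,v}}
  U256: {{p,v}} {{r,v},{r,s,v}}
  U345: {{p},{p,r},{p,v}}
  U346: {{p,v}} {{q,v}}
  U356: {{p,v}}
  U456: {{p,v}}
  U2345: {{p,v}}
  U2346: {{p,v}} {{q,v}}
  U2356: {{p,v}}
  U2456: {{p,v}}
  U3456: {{p,v}}
  U23456: {{p,v}}
C dims 9,20,16,6; δ0: rk 8, SNF 1^8; δ1: rk 11, SNF 1^11; δ2: rk 5, SNF 1^5
Ȟ^0: (9−8)−0=1 ⇒ Z
Ȟ^1: (20−11)−8=1 ⇒ Z
Ȟ^2: (16−5)−11=0 ⇒ 0

Ȟ^0 = Z, Ȟ^1 = Z, Ȟ^2 = 0
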